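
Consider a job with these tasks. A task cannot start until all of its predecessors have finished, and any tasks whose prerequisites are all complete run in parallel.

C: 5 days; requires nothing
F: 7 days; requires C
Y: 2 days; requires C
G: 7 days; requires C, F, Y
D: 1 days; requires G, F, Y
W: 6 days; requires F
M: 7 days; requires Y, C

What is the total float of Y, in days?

The longest chain is C→F→G→D = 5+7+7+1 = 20; overall finish 20 days.
The longest chain containing Y totals 15 days.
Float = 20 − 15 = 5.

5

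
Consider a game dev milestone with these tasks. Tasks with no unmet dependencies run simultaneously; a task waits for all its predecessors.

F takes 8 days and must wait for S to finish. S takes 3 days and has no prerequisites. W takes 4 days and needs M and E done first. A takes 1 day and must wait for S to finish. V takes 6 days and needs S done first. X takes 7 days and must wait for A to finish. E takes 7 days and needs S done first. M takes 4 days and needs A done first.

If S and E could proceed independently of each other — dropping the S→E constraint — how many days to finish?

12

Before: longest chain S→E→W = 3+7+4 = 14, finish 14.
Without S→E, E's earliest start moves from 3 to 0.
After: S→A→M→W = 3+1+4+4 = 12 → 12 days.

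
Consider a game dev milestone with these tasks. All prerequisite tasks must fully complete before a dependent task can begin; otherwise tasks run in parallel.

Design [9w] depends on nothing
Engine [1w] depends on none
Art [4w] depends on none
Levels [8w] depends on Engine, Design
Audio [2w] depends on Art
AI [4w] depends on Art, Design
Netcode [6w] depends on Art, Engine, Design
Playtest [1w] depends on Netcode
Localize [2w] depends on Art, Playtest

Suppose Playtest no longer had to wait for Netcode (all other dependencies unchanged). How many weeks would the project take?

17

Original critical path: Design→Netcode→Playtest→Localize = 9+6+1+2 = 18 ⇒ 18 weeks.
Without Netcode→Playtest, Playtest's earliest start moves from 15 to 0.
After: Design→Levels = 9+8 = 17 → 17 weeks.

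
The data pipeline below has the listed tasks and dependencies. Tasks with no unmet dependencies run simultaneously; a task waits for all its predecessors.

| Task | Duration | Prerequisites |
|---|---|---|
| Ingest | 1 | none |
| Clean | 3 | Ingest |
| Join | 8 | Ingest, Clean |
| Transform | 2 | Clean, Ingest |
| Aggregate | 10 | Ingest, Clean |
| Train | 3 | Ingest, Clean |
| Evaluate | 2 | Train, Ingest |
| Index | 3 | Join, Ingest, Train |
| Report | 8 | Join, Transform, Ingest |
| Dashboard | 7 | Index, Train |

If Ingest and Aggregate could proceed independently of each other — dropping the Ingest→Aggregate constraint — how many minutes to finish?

22

Before: longest chain Ingest→Clean→Join→Index→Dashboard = 1+3+8+3+7 = 22, finish 22.
Dropping Ingest→Aggregate doesn't change Aggregate's earliest start (4); another predecessor still binds.
The longest chain is now Ingest→Clean→Join→Index→Dashboard = 1+3+8+3+7 = 22, so the plan takes 22 minutes.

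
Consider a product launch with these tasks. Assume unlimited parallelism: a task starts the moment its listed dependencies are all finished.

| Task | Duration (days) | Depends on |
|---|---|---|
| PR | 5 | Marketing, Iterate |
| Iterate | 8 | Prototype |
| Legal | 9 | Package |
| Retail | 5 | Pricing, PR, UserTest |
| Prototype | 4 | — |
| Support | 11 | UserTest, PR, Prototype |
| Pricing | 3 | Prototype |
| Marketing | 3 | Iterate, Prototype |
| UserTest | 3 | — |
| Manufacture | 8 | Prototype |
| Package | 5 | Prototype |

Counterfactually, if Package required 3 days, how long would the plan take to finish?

As given, the longest chain is Prototype→Iterate→Marketing→PR→Support = 4+8+3+5+11 = 31, so the finish is 31 days.
Package has 13 days of float (longest path through it is 18).
That remains the longest chain; total 31 days.

31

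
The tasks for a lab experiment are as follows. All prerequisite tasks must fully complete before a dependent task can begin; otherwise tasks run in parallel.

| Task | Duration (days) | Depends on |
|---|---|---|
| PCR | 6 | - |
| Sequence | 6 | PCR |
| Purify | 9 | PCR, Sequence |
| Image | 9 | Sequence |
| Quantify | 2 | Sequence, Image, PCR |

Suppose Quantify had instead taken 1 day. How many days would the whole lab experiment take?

22

The binding path is PCR→Sequence→Image→Quantify = 6+6+9+2 = 23; finish at 23 days.
Quantify is on the critical path; changing it to 1 makes that path 22 days.
That remains the longest chain; total 22 days.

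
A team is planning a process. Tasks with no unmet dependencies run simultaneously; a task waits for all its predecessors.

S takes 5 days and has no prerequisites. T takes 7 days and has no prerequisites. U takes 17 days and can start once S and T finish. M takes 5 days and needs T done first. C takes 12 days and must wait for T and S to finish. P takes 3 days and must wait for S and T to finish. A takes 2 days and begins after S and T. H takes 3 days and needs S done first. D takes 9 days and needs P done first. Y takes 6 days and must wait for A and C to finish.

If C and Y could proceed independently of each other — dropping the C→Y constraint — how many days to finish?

24

Before: longest chain T→C→Y = 7+12+6 = 25, finish 25.
Without C→Y, Y's earliest start moves from 19 to 9.
The longest chain is now T→U = 7+17 = 24, so the process takes 24 days.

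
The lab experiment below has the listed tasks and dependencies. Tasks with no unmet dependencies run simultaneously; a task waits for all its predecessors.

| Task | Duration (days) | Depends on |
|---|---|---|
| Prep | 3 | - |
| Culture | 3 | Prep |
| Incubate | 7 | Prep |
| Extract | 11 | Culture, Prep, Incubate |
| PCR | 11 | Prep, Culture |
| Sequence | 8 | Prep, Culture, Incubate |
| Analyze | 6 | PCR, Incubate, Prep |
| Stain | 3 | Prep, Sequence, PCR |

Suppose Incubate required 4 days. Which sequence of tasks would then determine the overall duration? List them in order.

As given, the longest chain is Prep→Culture→PCR→Analyze = 3+3+11+6 = 23, so the finish is 23 days.
The longest path through Incubate is only 21 days, so Incubate has float 2.
That remains the longest chain; total 23 days.

Prep, Culture, PCR, Analyze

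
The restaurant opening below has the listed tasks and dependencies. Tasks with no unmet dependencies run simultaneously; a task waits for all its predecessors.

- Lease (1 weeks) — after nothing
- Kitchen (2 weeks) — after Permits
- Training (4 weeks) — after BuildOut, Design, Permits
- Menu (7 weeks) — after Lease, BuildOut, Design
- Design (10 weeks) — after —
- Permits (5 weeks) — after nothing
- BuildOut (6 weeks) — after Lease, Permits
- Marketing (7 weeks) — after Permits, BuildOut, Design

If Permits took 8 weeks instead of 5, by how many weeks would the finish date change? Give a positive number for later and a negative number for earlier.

As given, the longest chain is Permits→BuildOut→Menu = 5+6+7 = 18, so the finish is 18 weeks.
Since Permits is critical, the +3 change carries straight to that chain (now 21 weeks).
The critical path is still Permits→BuildOut→Menu; finish is now 21 weeks.
Change in finish: 21 − 18 = +3 weeks.

3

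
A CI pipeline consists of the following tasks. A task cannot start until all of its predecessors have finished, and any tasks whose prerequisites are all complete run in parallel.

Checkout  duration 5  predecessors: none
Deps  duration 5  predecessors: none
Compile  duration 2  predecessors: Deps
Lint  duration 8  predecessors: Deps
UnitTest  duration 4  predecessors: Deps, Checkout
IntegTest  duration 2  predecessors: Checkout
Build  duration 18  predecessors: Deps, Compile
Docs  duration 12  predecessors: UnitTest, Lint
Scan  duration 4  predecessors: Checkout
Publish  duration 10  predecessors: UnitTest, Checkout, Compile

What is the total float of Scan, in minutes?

Critical path: Deps→Compile→Build = 5+2+18 = 25, so the finish is 25 minutes.
The longest chain containing Scan totals 9 minutes.
Float = 25 − 9 = 16.

16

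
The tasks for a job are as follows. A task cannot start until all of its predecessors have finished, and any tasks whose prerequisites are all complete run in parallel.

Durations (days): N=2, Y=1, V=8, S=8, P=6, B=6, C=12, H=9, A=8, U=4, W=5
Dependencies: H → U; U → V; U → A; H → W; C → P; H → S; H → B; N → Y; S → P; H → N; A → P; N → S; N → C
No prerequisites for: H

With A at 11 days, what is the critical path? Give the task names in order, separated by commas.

Actual critical path: H→N→C→P = 9+2+12+6 = 29 ⇒ 29 days.
A has 2 days of float (longest path through it is 27).
New critical path: H→U→A→P = 9+4+11+6 = 30 ⇒ 30 days.

H, U, A, P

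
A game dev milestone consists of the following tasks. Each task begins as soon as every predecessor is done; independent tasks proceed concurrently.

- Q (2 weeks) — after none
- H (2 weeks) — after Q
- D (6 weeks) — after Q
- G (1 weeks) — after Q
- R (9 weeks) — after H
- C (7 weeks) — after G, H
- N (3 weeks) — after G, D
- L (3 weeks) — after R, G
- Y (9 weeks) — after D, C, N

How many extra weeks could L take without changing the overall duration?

4

Q→H→C→Y = 2+2+7+9 = 20 sets the makespan at 20 weeks.
The longest chain containing L totals 16 weeks.
So L can slip 20 − 16 = 4 weeks.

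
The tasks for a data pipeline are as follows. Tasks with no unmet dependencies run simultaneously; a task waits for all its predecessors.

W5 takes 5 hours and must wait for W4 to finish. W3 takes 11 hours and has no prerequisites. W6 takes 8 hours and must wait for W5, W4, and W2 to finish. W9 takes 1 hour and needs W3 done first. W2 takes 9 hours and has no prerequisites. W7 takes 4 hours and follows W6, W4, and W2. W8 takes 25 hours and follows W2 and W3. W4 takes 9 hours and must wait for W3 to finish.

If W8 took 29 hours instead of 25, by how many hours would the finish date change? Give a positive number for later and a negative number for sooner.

Actual critical path: W3→W4→W5→W6→W7 = 11+9+5+8+4 = 37 ⇒ 37 hours.
W8 is off the critical path — its longest chain is 36 hours, giving 1 of slack.
Now W3→W8 = 11+29 = 40 is longest, so the finish becomes 40 hours.
Change in finish: 40 − 37 = +3 hours.

3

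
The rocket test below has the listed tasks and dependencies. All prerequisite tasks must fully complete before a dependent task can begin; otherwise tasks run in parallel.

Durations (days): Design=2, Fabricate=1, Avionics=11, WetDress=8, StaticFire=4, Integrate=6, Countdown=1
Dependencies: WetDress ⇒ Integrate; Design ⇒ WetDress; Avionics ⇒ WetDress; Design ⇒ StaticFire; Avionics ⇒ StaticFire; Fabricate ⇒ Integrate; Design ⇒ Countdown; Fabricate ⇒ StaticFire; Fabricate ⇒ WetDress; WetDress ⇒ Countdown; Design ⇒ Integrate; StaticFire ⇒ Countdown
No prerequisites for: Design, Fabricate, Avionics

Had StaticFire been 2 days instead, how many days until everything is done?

As given, the longest chain is Avionics→WetDress→Integrate = 11+8+6 = 25, so the finish is 25 days.
StaticFire is off the critical path — its longest chain is 16 days, giving 9 of slack.
The critical path is still Avionics→WetDress→Integrate; finish is now 25 days.

25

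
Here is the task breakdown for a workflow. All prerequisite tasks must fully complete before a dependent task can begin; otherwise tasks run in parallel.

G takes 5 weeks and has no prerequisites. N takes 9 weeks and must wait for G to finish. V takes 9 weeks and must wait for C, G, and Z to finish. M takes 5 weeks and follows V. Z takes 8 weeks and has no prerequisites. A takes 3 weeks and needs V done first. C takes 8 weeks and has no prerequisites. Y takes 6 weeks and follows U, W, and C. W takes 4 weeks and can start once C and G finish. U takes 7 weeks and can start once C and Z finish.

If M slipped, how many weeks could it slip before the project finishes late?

The longest chain is C→V→M = 8+9+5 = 22; overall finish 22 weeks.
Longest path through M: 22 weeks (earliest finish 22, latest finish 22).
Float = 22 − 22 = 0.

0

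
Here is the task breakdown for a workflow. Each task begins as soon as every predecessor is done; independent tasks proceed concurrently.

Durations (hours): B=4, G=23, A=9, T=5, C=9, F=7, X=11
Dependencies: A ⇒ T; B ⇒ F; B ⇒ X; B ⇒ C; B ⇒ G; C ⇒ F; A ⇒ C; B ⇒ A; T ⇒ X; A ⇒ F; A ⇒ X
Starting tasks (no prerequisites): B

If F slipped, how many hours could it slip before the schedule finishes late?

Critical path: B→A→T→X = 4+9+5+11 = 29, so the finish is 29 hours.
Longest path through F: 29 hours (earliest finish 29, latest finish 29).
So F can slip 29 − 29 = 0 hours.

0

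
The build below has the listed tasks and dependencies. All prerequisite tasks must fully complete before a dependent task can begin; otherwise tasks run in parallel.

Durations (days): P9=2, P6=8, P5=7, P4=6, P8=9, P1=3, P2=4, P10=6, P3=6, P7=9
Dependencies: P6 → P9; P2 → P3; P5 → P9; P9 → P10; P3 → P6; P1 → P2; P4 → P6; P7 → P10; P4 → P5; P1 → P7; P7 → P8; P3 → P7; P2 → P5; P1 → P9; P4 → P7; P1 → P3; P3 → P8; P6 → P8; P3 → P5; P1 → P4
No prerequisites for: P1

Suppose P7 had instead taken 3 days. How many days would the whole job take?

30

Critical path before the change: P1→P2→P3→P7→P8 = 3+4+6+9+9 = 31 giving 31 days.
P7 lies on that path, so at 3 days the path becomes 25 days.
Now P1→P2→P3→P6→P8 = 3+4+6+8+9 = 30 is longest, so the finish becomes 30 days.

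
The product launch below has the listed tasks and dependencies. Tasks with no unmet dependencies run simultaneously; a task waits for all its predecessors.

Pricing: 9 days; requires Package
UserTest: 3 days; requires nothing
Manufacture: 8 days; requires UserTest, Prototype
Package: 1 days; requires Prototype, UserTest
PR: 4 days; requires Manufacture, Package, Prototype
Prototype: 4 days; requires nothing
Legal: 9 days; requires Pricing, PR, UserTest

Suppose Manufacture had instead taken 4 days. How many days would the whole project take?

Critical path before the change: Prototype→Manufacture→PR→Legal = 4+8+4+9 = 25 giving 25 days.
Since Manufacture is critical, the -4 change carries straight to that chain (now 21 days).
Now Prototype→Package→Pricing→Legal = 4+1+9+9 = 23 is longest, so the finish becomes 23 days.

23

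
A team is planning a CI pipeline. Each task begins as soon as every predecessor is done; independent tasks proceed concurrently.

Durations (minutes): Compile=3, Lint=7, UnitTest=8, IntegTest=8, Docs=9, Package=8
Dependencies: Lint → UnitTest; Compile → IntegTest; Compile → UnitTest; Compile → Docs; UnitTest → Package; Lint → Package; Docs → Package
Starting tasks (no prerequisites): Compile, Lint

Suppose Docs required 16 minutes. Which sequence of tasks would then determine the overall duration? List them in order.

Compile, Docs, Package

Critical path before the change: Lint→UnitTest→Package = 7+8+8 = 23 giving 23 minutes.
Docs is off the critical path — its longest chain is 20 minutes, giving 3 of slack.
Now Compile→Docs→Package = 3+16+8 = 27 is longest, so the finish becomes 27 minutes.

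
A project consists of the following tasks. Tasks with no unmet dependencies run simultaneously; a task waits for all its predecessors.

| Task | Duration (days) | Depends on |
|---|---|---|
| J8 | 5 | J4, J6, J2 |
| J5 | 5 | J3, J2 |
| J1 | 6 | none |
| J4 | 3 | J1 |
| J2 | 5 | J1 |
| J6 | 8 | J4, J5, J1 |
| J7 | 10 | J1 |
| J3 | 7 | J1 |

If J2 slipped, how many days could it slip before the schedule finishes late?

2

Critical path: J1→J3→J5→J6→J8 = 6+7+5+8+5 = 31, so the finish is 31 days.
The longest chain containing J2 totals 29 days.
Float = 31 − 29 = 2.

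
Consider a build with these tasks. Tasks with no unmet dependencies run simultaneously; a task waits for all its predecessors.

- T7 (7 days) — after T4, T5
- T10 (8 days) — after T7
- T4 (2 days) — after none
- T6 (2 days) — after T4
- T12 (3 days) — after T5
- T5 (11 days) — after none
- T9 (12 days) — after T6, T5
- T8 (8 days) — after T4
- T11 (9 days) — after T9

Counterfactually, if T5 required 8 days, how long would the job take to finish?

The binding path is T5→T9→T11 = 11+12+9 = 32; finish at 32 days.
Since T5 is critical, the -3 change carries straight to that chain (now 29 days).
That remains the longest chain; total 29 days.

29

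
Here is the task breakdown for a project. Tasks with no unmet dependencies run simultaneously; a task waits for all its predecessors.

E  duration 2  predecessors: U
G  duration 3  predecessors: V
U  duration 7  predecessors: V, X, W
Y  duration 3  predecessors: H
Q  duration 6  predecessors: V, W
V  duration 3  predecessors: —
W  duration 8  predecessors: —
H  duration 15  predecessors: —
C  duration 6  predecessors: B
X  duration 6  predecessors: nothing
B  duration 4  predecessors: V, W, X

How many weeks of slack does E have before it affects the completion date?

1

The longest chain is W→B→C = 8+4+6 = 18; overall finish 18 weeks.
Longest path through E: 17 weeks (earliest finish 17, latest finish 18).
Float = 18 − 17 = 1.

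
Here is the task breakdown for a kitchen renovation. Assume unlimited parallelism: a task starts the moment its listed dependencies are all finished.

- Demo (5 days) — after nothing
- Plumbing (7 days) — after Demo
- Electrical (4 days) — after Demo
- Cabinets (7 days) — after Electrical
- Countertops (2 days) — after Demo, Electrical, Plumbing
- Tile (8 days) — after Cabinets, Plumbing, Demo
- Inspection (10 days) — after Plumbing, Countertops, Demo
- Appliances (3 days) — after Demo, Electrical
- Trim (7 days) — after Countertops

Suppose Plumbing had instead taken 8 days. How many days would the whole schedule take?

25

As given, the longest chain is Demo→Plumbing→Countertops→Inspection = 5+7+2+10 = 24, so the finish is 24 days.
Plumbing lies on that path, so at 8 days the path becomes 25 days.
That remains the longest chain; total 25 days.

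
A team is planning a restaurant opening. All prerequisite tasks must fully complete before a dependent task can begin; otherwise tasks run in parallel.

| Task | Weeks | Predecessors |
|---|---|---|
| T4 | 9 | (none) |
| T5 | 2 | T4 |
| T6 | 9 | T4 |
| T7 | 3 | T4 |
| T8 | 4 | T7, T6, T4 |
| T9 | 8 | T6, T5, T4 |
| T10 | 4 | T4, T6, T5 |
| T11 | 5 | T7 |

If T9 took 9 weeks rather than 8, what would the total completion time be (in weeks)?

Critical path before the change: T4→T6→T9 = 9+9+8 = 26 giving 26 weeks.
T9 lies on that path, so at 9 weeks the path becomes 27 weeks.
No other chain overtakes it, so the finish is 27 weeks.

27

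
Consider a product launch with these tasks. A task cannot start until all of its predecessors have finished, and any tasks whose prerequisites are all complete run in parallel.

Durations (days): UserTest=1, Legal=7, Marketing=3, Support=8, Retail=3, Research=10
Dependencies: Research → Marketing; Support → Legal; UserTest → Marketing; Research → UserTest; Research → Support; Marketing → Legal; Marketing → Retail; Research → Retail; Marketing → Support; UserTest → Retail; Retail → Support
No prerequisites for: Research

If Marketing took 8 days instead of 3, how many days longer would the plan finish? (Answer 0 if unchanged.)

5

The binding path is Research→UserTest→Marketing→Retail→Support→Legal = 10+1+3+3+8+7 = 32; finish at 32 days.
Marketing is on the critical path; changing it to 8 makes that path 37 days.
The critical path is still Research→UserTest→Marketing→Retail→Support→Legal; finish is now 37 days.
Change in finish: 37 − 32 = +5 days.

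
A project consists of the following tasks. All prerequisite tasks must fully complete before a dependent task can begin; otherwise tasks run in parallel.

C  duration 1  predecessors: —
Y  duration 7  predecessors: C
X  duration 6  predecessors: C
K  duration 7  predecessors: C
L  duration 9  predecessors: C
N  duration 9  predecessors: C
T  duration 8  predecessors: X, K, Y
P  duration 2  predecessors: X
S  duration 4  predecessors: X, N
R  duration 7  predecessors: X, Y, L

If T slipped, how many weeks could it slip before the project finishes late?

1

Critical path: C→L→R = 1+9+7 = 17, so the finish is 17 weeks.
T finishes as early as 16 and must finish by 17.
Slack of T = 9 − 8 = 1 week.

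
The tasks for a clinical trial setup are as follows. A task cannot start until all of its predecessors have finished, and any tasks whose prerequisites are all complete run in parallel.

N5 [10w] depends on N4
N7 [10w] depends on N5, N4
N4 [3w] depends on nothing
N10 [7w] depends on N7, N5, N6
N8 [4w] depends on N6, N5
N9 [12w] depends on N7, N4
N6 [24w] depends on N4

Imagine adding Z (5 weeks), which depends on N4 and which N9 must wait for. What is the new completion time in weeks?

35

Originally the clinical trial setup takes 35 weeks.
With Z inserted, N9 now waits for max(N7, N4, Z).
New critical path: N4→N5→N7→N9 = 3+10+10+12 = 35 ⇒ 35 weeks.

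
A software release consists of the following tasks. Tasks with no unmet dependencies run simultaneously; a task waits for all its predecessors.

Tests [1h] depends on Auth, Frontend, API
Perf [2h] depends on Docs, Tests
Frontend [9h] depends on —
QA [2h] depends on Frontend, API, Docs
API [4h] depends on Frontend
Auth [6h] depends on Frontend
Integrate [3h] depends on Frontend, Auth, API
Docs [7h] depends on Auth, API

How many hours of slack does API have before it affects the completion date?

2

Critical path: Frontend→Auth→Docs→QA = 9+6+7+2 = 24, so the finish is 24 hours.
API finishes as early as 13 and must finish by 15.
Float = 24 − 22 = 2.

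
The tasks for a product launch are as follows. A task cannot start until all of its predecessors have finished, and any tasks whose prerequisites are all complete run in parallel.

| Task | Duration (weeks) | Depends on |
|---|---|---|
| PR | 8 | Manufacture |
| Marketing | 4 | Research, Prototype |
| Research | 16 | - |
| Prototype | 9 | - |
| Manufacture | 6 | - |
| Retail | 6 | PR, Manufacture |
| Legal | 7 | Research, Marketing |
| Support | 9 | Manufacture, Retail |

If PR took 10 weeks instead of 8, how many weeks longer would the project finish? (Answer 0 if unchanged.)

2

As given, the longest chain is Manufacture→PR→Retail→Support = 6+8+6+9 = 29, so the finish is 29 weeks.
PR is on the critical path; changing it to 10 makes that path 31 weeks.
That remains the longest chain; total 31 weeks.
Change in finish: 31 − 29 = +2 weeks.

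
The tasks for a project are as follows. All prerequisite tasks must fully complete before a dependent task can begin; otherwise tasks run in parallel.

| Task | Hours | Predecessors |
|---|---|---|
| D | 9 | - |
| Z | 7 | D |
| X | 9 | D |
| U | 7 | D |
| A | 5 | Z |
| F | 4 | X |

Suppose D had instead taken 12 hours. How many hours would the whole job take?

Actual critical path: D→X→F = 9+9+4 = 22 ⇒ 22 hours.
D is on the critical path; changing it to 12 makes that path 25 hours.
That remains the longest chain; total 25 hours.

25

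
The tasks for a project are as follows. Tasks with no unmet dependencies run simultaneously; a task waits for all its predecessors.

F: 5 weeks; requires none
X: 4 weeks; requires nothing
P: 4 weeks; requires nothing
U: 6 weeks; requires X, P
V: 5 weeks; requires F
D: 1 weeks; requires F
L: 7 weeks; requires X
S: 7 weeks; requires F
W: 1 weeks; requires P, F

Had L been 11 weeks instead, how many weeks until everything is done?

Critical path before the change: F→S = 5+7 = 12 giving 12 weeks.
L has 1 week of float (longest path through it is 11).
Now X→L = 4+11 = 15 is longest, so the finish becomes 15 weeks.

15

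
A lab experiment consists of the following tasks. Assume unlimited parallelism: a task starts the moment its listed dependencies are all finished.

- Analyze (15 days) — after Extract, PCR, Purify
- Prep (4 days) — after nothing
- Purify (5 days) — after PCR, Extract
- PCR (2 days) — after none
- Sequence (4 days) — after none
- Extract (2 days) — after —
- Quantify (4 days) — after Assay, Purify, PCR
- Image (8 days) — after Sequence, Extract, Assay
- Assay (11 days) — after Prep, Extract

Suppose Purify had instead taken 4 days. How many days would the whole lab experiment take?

Actual critical path: Prep→Assay→Image = 4+11+8 = 23 ⇒ 23 days.
Purify is off the critical path — its longest chain is 22 days, giving 1 of slack.
That remains the longest chain; total 23 days.

23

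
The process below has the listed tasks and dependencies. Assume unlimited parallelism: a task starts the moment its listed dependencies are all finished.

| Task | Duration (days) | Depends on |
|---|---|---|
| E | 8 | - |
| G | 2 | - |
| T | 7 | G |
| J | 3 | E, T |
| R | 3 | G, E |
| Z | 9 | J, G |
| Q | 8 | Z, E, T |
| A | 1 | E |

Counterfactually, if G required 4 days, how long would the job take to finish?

31

Baseline: G→T→J→Z→Q = 2+7+3+9+8 = 29 → 29 days.
G is on the critical path; changing it to 4 makes that path 31 days.
That remains the longest chain; total 31 days.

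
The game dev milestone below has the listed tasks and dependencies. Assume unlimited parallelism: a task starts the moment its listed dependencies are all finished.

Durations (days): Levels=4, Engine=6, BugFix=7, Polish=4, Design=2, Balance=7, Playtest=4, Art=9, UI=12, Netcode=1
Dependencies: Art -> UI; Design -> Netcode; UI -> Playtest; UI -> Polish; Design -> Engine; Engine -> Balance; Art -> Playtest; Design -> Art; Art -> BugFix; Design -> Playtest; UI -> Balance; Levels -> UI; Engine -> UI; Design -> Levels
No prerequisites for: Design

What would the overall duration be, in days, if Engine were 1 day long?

Critical path before the change: Design→Art→UI→Balance = 2+9+12+7 = 30 giving 30 days.
Engine has 3 days of float (longest path through it is 27).
No other chain overtakes it, so the finish is 30 days.

30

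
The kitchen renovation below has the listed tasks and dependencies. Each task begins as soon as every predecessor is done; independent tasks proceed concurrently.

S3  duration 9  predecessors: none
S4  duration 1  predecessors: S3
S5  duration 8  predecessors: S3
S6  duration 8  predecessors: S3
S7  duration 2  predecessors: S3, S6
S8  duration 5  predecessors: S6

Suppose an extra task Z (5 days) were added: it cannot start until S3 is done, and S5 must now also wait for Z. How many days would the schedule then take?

22

Originally the schedule takes 22 days.
With Z inserted, S5 now waits for max(S3, Z).
New critical path: S3→Z→S5 = 9+5+8 = 22 ⇒ 22 days.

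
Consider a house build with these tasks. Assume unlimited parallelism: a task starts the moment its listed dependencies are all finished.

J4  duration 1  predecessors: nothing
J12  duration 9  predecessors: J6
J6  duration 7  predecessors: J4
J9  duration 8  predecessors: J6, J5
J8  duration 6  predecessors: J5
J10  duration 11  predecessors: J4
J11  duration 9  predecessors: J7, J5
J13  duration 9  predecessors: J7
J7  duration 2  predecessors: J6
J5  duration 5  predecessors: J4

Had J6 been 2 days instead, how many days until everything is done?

Actual critical path: J4→J6→J7→J11 = 1+7+2+9 = 19 ⇒ 19 days.
J6 is on the critical path; changing it to 2 makes that path 14 days.
The binding chain switches to J4→J5→J11 = 1+5+9 = 15; finish 15 days.

15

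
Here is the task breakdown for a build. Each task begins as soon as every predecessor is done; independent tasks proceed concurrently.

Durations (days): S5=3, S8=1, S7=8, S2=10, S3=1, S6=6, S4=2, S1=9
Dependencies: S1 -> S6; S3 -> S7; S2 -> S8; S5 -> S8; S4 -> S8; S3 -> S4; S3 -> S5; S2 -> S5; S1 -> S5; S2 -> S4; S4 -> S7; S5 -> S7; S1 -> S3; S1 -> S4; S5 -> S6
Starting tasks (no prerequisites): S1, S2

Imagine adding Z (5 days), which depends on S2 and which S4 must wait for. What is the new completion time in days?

Originally the plan takes 21 days.
With Z inserted, S4 now waits for max(S2, S3, S1, Z).
New critical path: S2→Z→S4→S7 = 10+5+2+8 = 25 ⇒ 25 days.

25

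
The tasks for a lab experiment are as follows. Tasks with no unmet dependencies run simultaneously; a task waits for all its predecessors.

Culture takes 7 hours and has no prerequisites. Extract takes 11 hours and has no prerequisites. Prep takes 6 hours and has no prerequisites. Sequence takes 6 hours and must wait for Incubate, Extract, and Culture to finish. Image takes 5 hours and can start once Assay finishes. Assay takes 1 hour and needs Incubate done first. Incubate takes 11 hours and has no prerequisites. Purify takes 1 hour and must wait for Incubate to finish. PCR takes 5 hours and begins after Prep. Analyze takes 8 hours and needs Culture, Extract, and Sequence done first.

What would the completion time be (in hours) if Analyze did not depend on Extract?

Original critical path: Incubate→Sequence→Analyze = 11+6+8 = 25 ⇒ 25 hours.
Dropping Extract→Analyze doesn't change Analyze's earliest start (17); another predecessor still binds.
New critical path: Incubate→Sequence→Analyze = 11+6+8 = 25 ⇒ 25 hours.

25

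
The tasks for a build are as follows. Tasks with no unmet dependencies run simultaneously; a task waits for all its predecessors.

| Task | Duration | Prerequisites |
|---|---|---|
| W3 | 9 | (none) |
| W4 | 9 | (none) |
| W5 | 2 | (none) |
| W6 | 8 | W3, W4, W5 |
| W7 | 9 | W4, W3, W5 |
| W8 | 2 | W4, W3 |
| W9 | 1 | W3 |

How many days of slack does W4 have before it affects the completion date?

0

W3→W7 = 9+9 = 18 sets the makespan at 18 days.
W4 finishes as early as 9 and must finish by 9.
So W4 can slip 9 − 9 = 0 days.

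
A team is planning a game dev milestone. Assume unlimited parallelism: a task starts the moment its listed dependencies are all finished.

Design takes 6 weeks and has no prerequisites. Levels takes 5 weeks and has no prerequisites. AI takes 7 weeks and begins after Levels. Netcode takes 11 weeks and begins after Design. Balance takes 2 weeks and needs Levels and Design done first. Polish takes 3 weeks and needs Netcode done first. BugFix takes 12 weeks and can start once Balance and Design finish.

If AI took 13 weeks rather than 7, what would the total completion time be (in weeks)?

The binding path is Design→Netcode→Polish = 6+11+3 = 20; finish at 20 weeks.
AI is off the critical path — its longest chain is 12 weeks, giving 8 of slack.
No other chain overtakes it, so the finish is 20 weeks.

20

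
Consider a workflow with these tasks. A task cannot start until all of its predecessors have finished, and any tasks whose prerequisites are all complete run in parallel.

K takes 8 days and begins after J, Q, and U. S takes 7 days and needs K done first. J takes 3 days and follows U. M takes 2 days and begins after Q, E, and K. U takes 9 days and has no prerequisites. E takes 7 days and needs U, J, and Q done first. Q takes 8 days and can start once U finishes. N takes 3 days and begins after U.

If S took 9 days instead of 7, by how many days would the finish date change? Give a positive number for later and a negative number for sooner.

2

Baseline: U→Q→K→S = 9+8+8+7 = 32 → 32 days.
Since S is critical, the +2 change carries straight to that chain (now 34 days).
The critical path is still U→Q→K→S; finish is now 34 days.
Change in finish: 34 − 32 = +2 days.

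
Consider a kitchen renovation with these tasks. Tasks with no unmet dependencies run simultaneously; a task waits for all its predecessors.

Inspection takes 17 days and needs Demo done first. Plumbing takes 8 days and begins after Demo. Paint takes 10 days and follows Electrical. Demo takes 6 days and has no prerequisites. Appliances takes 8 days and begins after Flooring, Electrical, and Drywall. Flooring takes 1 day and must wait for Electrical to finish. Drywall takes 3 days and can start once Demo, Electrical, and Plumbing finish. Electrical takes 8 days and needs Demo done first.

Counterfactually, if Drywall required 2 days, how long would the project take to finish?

24

Baseline: Demo→Plumbing→Drywall→Appliances = 6+8+3+8 = 25 → 25 days.
Drywall lies on that path, so at 2 days the path becomes 24 days.
The critical path is still Demo→Plumbing→Drywall→Appliances; finish is now 24 days.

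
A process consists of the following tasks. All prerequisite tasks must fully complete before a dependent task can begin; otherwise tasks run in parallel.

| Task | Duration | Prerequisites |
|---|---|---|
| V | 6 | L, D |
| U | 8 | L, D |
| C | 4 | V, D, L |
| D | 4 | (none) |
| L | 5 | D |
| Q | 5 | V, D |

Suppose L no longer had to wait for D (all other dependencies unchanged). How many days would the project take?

Before: longest chain D→L→V→Q = 4+5+6+5 = 20, finish 20.
Without D→L, L's earliest start moves from 4 to 0.
After: L→V→Q = 5+6+5 = 16 → 16 days.

16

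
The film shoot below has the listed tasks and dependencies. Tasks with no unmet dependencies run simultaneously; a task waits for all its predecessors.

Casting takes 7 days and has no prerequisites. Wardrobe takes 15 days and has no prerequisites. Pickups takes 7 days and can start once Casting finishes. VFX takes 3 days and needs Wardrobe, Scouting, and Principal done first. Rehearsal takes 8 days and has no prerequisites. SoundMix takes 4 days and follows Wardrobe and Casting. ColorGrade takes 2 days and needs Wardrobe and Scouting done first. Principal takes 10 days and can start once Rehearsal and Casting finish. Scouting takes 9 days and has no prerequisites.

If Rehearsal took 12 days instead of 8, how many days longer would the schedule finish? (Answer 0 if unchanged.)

4

The binding path is Rehearsal→Principal→VFX = 8+10+3 = 21; finish at 21 days.
Since Rehearsal is critical, the +4 change carries straight to that chain (now 25 days).
The critical path is still Rehearsal→Principal→VFX; finish is now 25 days.
Change in finish: 25 − 21 = +4 days.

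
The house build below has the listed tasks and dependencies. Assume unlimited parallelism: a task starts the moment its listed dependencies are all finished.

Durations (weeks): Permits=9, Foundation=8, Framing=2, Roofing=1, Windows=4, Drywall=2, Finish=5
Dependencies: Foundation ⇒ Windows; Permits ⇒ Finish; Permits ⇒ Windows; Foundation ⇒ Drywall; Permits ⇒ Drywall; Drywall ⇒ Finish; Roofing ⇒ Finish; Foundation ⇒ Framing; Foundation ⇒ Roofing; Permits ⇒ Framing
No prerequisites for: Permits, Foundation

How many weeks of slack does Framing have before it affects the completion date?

Critical path: Permits→Drywall→Finish = 9+2+5 = 16, so the finish is 16 weeks.
Framing finishes as early as 11 and must finish by 16.
Slack of Framing = 14 − 9 = 5 weeks.

5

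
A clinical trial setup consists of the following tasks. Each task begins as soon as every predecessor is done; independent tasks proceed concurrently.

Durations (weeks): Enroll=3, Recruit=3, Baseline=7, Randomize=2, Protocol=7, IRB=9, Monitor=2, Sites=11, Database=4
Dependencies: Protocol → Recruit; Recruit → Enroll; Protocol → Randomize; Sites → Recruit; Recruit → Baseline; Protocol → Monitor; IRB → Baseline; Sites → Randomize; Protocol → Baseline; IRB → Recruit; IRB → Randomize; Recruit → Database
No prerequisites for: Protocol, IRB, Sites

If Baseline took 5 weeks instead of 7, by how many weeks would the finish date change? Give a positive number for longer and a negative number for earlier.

Actual critical path: Sites→Recruit→Baseline = 11+3+7 = 21 ⇒ 21 weeks.
Baseline lies on that path, so at 5 weeks the path becomes 19 weeks.
That remains the longest chain; total 19 weeks.
Change in finish: 19 − 21 = -2 weeks.

-2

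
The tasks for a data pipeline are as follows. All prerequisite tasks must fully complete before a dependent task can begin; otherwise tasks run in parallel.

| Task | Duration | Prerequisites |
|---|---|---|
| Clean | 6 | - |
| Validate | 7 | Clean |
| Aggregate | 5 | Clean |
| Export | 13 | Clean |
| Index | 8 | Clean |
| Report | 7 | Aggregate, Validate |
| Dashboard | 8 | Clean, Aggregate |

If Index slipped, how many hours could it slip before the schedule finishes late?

6

The longest chain is Clean→Validate→Report = 6+7+7 = 20; overall finish 20 hours.
Index finishes as early as 14 and must finish by 20.
So Index can slip 20 − 14 = 6 hours.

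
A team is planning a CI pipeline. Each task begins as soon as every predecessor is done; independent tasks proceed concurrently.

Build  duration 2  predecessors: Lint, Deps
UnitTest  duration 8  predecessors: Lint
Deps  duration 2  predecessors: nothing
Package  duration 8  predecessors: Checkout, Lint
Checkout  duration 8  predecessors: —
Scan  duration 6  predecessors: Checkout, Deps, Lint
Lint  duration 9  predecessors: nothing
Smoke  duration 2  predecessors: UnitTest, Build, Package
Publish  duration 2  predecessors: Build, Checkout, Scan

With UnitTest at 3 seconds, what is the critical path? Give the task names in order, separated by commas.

Critical path before the change: Lint→UnitTest→Smoke = 9+8+2 = 19 giving 19 seconds.
UnitTest lies on that path, so at 3 seconds the path becomes 14 seconds.
The binding chain switches to Lint→Package→Smoke = 9+8+2 = 19; finish 19 seconds.

Lint, Package, Smoke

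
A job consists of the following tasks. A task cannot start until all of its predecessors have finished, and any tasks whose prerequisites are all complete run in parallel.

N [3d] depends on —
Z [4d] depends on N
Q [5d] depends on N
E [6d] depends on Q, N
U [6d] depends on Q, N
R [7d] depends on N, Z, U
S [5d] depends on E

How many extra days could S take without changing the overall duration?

2

The longest chain is N→Q→U→R = 3+5+6+7 = 21; overall finish 21 days.
S finishes as early as 19 and must finish by 21.
Slack of S = 16 − 14 = 2 days.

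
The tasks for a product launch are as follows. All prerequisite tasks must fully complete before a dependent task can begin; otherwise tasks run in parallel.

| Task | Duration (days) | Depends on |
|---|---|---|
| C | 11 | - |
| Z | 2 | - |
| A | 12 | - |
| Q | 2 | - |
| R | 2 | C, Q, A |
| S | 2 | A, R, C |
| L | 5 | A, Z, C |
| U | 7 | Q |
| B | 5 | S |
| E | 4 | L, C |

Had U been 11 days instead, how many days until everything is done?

21

The binding path is A→R→S→B = 12+2+2+5 = 21; finish at 21 days.
The longest path through U is only 9 days, so U has float 12.
That remains the longest chain; total 21 days.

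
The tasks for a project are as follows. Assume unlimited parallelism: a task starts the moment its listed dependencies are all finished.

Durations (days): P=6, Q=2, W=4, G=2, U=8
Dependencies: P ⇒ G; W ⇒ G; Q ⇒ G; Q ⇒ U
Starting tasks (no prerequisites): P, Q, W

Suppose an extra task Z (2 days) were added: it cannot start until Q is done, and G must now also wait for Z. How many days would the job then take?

Originally the job takes 10 days.
With Z inserted, G now waits for max(W, P, Q, Z).
New critical path: Q→U = 2+8 = 10 ⇒ 10 days.

10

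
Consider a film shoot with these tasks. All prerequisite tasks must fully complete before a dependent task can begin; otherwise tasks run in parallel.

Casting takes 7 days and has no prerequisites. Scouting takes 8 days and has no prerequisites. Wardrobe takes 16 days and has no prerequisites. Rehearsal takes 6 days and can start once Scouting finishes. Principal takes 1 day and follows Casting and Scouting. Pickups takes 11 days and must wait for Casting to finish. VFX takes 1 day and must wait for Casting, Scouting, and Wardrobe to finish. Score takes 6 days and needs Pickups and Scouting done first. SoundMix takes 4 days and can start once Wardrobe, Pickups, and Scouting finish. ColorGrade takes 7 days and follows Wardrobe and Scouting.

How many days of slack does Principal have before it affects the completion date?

15

Critical path: Casting→Pickups→Score = 7+11+6 = 24, so the finish is 24 days.
Principal finishes as early as 9 and must finish by 24.
Slack of Principal = 23 − 8 = 15 days.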